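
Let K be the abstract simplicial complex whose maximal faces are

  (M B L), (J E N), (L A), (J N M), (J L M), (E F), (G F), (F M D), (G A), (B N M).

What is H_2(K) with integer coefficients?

Fix the vertex order A < B < D < E < F < G < J < L < M < N and write every simplex with vertices in increasing order. Then dim K = 2 and the simplices of K are:

  0-simplices (10): A, B, D, E, F, G, J, L, M, N
  1-simplices (17): AG, AL, BL, BM, BN, DF, DM, EF, EJ, EN, FG, FM, JL, JM, JN, LM, MN
  2-simplices (6): BLM, BMN, DFM, EJN, JLM, JMN

giving chain groups C_0 ≅ Z^10, C_1 ≅ Z^17, C_2 ≅ Z^6.

∂_1: C_1 → C_0 is given by ∂[p,q] = [q] − [p].
This gives a 10×17 integer matrix of rank 9; reducing to Smith normal form yields diagonal entries (1,1,1,1,1,1,1,1,1).

The boundary map ∂_2: C_2 → C_1 sends each 2-simplex [p,q,r] to [q,r] − [p,r] + [p,q]. For instance
  ∂BLM = LM − BM + BL,
  ∂DFM = FM − DM + DF.
The 17×6 boundary matrix has rank 6 and Smith normal form diag(1,1,1,1,1,1).

Now H_k = ker ∂_k / im ∂_{k+1}, so:

  H_2: rank ker ∂_2 − rank ∂_3 = (6 − 6) − 0 = 0, and there is no ∂_3, so H_2 = 0.

H_2 = 0.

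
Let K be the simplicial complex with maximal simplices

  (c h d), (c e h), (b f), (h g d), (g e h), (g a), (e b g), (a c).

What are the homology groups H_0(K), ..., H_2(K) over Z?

H_0 ≅ Z,  H_1 ≅ Z,  H_2 = 0.

We work with the vertex ordering a < b < c < d < e < f < g < h. The simplices of K, each written with vertices in increasing order, are:

  0-simplices (8): a, b, c, d, e, f, g, h
  1-simplices (13): ac, ag, be, bf, bg, cd, ce, ch, dg, dh, eg, eh, gh
  2-simplices (5): beg, cdh, ceh, dgh, egh

giving chain groups C_0 ≅ Z^8, C_1 ≅ Z^13, C_2 ≅ Z^5.

Boundary ∂_1: C_1 → C_0 sends each edge [p,q] (with p < q) to q − p.
As a 8×13 matrix over Z this has rank 7, with invariant factors (1,1,1,1,1,1,1).

Boundary ∂_2: C_2 → C_1 sends each 2-simplex [p,q,r] to [q,r] − [p,r] + [p,q]. For instance
  ∂cdh = dh − ch + cd,
  ∂egh = gh − eh + eg.
This gives a 13×5 integer matrix of rank 5; reducing to Smith normal form yields diagonal entries (1,1,1,1,1).

From H_k ≅ ker(∂_k) / im(∂_{k+1}) we obtain:

  H_0: rank C_0 − rank ∂_1 = 8 − 7 = 1, and the invariant factors of ∂_1 are all 1, so H_0 = Z.
  H_1: rank ker ∂_1 − rank ∂_2 = (13 − 7) − 5 = 1, and the invariant factors of ∂_2 are all 1, so H_1 = Z.
  H_2: rank ker ∂_2 − rank ∂_3 = (5 − 5) − 0 = 0, and there is no ∂_3, so H_2 = 0.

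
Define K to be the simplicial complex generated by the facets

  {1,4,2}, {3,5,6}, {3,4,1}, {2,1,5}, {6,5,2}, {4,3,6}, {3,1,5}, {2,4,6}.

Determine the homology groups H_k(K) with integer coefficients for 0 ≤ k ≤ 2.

H_0 ≅ Z,  H_1 = 0,  H_2 ≅ Z.

We work with the vertex ordering 1 < 2 < 3 < 4 < 5 < 6. The simplices of K, each written with vertices in increasing order, are:

  0-simplices (6): [1], [2], [3], [4], [5], [6]
  1-simplices (12): [1,2], [1,3], [1,4], [1,5], [2,4], [2,5], [2,6], [3,4], [3,5], [3,6], [4,6], [5,6]
  2-simplices (8): [1,2,4], [1,2,5], [1,3,4], [1,3,5], [2,4,6], [2,5,6], [3,4,6], [3,5,6]

giving chain groups C_0 ≅ Z^6, C_1 ≅ Z^12, C_2 ≅ Z^8.

∂_1: C_1 → C_0 sends each edge [p,q] (with p < q) to q − p. For instance
  ∂[3,4] = [4] − [3].
The 6×12 boundary matrix has rank 5 and Smith normal form diag(1,1,1,1,1).

∂_2: C_2 → C_1 acts by ∂[p,q,r] = [q,r] − [p,r] + [p,q]. For instance
  ∂[3,5,6] = [5,6] − [3,6] + [3,5],
  ∂[1,3,4] = [3,4] − [1,4] + [1,3].
This gives a 12×8 integer matrix of rank 7; reducing to Smith normal form yields diagonal entries (1,1,1,1,1,1,1).

From H_k ≅ ker(∂_k) / im(∂_{k+1}) we obtain:

  H_0: rank C_0 − rank ∂_1 = 6 − 5 = 1, and the invariant factors of ∂_1 are all 1, so H_0 ≅ Z.
  H_1: rank ker ∂_1 − rank ∂_2 = (12 − 5) − 7 = 0, and the invariant factors of ∂_2 are all 1, so H_1 ≅ 0.
  H_2: rank ker ∂_2 − rank ∂_3 = (8 − 7) − 0 = 1, and there is no ∂_3, so H_2 ≅ Z.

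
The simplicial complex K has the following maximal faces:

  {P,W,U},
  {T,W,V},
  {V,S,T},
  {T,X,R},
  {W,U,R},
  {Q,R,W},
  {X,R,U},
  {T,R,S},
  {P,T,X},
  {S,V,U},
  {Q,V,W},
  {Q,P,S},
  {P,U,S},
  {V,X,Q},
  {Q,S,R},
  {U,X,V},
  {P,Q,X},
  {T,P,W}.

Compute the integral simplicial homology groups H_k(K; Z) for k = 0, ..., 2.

K has 9 vertices, 27 edges, 18 triangles.
rank ∂_0 = 0, rank ∂_1 = 8 ⇒ b_0 = 9 − 0 − 8 = 1; all invariant factors of ∂_1 are 1 so no torsion. So H_0 = Z.
rank ∂_1 = 8, rank ∂_2 = 17 ⇒ b_1 = 27 − 8 − 17 = 2; all invariant factors of ∂_2 are 1 so no torsion. So H_1 = Z^2.
rank ∂_2 = 17, rank ∂_3 = 0 ⇒ b_2 = 18 − 17 − 0 = 1. So H_2 = Z.

H_0 = Z,  H_1 = Z^2,  H_2 = Z.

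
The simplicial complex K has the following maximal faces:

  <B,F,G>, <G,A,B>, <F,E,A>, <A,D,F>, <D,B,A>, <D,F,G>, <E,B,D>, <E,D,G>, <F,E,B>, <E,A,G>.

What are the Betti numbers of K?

Take the total order A < B < D < E < F < G on the vertex set. Then K (dimension 2) consists of the simplices:

  0-simplices (6): A, B, D, E, F, G
  1-simplices (15): AB, AD, AE, AF, AG, BD, BE, BF, BG, DE, DF, DG, EF, EG, FG
  2-simplices (10): ABD, ABG, ADF, AEF, AEG, BDE, BEF, BFG, DEG, DFG

giving chain groups C_0 ≅ Z^6, C_1 ≅ Z^15, C_2 ≅ Z^10.

The boundary map ∂_1: C_1 → C_0 sends each edge [p,q] (with p < q) to q − p.
This gives a 6×15 integer matrix of rank 5; reducing to Smith normal form yields diagonal entries (1,1,1,1,1).

∂_2: C_2 → C_1 sends each 2-simplex [p,q,r] to [q,r] − [p,r] + [p,q]. For instance
  ∂ABG = BG − AG + AB,
  ∂AEF = EF − AF + AE.
As a 15×10 matrix over Z this has rank 10, with invariant factors (1,1,1,1,1,1,1,1,1,2).

Computing H_k = (kernel of ∂_k) / (image of ∂_{k+1}):

  H_0: rank C_0 − rank ∂_1 = 6 − 5 = 1, and the invariant factors of ∂_1 are all 1, so H_0 ≅ Z.
  H_1: rank ker ∂_1 − rank ∂_2 = (15 − 5) − 10 = 0, and ∂_2 has invariant factor 2 > 1, so H_1 ≅ Z/2.
  H_2: rank ker ∂_2 − rank ∂_3 = (10 − 10) − 0 = 0, and there is no ∂_3, so H_2 ≅ 0.

(K is a triangulation of the real projective plane RP^2.)

Hence the Betti numbers are b_0 = 1, b_1 = 0, b_2 = 0.

b_0 = 1, b_1 = 0, b_2 = 0.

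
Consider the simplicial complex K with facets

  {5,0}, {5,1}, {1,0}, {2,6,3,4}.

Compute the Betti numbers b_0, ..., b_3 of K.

b_0 = 2, b_1 = 1, b_2 = 0, b_3 = 0.

Order the vertices as 0 < 1 < 2 < 3 < 4 < 5 < 6. Listing each simplex with vertices in this order, K has dimension 3 with simplices:

  0-simplices (7): [0], [1], [2], [3], [4], [5], [6]
  1-simplices (9): [0,1], [0,5], [1,5], [2,3], [2,4], [2,6], [3,4], [3,6], [4,6]
  2-simplices (4): [2,3,4], [2,3,6], [2,4,6], [3,4,6]
  3-simplices (1): [2,3,4,6]

Hence C_0 ≅ Z^7, C_1 ≅ Z^9, C_2 ≅ Z^4, C_3 ≅ Z^1.

∂_1: C_1 → C_0 maps an edge to its endpoints' difference, ∂[p,q] = q − p. For instance
  ∂[4,6] = [6] − [4].
The 7×9 boundary matrix has rank 5 and Smith normal form diag(1,1,1,1,1).

Boundary ∂_2: C_2 → C_1 acts by ∂[p,q,r] = [q,r] − [p,r] + [p,q]. For instance
  ∂[3,4,6] = [4,6] − [3,6] + [3,4],
  ∂[2,4,6] = [4,6] − [2,6] + [2,4].
As a 9×4 matrix over Z this has rank 3, with invariant factors (1,1,1).

Boundary ∂_3: C_3 → C_2 sends each 3-simplex σ to the alternating sum Σ_i (−1)^i (σ with its i-th vertex removed). For instance
  ∂[2,3,4,6] = [3,4,6] − [2,4,6] + [2,3,6] − [2,3,4].
The 4×1 boundary matrix has rank 1 and Smith normal form diag(1).

Reading off H_k = ker ∂_k / im ∂_{k+1}:

  H_0: rank C_0 − rank ∂_1 = 7 − 5 = 2, and the invariant factors of ∂_1 are all 1, so H_0 = Z^2.
  H_1: rank ker ∂_1 − rank ∂_2 = (9 − 5) − 3 = 1, and the invariant factors of ∂_2 are all 1, so H_1 = Z.
  H_2: rank ker ∂_2 − rank ∂_3 = (4 − 3) − 1 = 0, and the invariant factors of ∂_3 are all 1, so H_2 = 0.
  H_3: rank ker ∂_3 − rank ∂_4 = (1 − 1) − 0 = 0, and there is no ∂_4, so H_3 = 0.

As a check, the Euler characteristic is 7 − 9 + 4 − 1 = 1, which agrees with 2 − 1 + 0 − 0 = 1.

Hence the Betti numbers are b_0 = 2, b_1 = 1, b_2 = 0, b_3 = 0.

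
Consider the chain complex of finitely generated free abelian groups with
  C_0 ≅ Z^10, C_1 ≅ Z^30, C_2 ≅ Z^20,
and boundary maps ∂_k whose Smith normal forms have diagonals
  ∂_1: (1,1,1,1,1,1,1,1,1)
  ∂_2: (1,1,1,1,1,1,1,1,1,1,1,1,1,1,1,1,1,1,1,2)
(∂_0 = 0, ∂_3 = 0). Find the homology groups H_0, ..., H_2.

H_0: b_0 = 10 − 0 − 9 = 1; torsion from ∂_1 factors > 1: none. So H_0 ≅ Z.
H_1: b_1 = 30 − 9 − 20 = 1; torsion from ∂_2 factors > 1: [2]. So H_1 ≅ Z ⊕ Z/2.
H_2: b_2 = 20 − 20 − 0 = 0; torsion from ∂_3 factors > 1: none. So H_2 ≅ 0.

H_0 ≅ Z,  H_1 ≅ Z ⊕ Z/2,  H_2 = 0.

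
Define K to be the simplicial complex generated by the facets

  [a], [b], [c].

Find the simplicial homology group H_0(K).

H_0 ≅ Z^3.

K has 3 vertices.
rank ∂_0 = 0, rank ∂_1 = 0 ⇒ b_0 = 3 − 0 − 0 = 3. So H_0 ≅ Z^3.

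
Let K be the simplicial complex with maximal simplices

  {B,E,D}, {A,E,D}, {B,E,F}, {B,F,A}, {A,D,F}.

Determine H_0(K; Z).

We work with the vertex ordering A < B < D < E < F. The simplices of K, each written with vertices in increasing order, are:

  0-simplices (5): A, B, D, E, F
  1-simplices (10): AB, AD, AE, AF, BD, BE, BF, DE, DF, EF
  2-simplices (5): ABF, ADE, ADF, BDE, BEF

giving chain groups C_0 ≅ Z^5, C_1 ≅ Z^10, C_2 ≅ Z^5.

The boundary map ∂_1: C_1 → C_0 is given by ∂[p,q] = [q] − [p]. For instance
  ∂DF = F − D.
This gives a 5×10 integer matrix of rank 4; reducing to Smith normal form yields diagonal entries (1,1,1,1).

Boundary ∂_2: C_2 → C_1 sends each 2-simplex [p,q,r] to [q,r] − [p,r] + [p,q]. For instance
  ∂ABF = BF − AF + AB,
  ∂BDE = DE − BE + BD.
The resulting 10×5 matrix has rank 5, and its Smith normal form has invariant factors (1,1,1,1,1).

From H_k ≅ ker(∂_k) / im(∂_{k+1}) we obtain:

  H_0: rank C_0 − rank ∂_1 = 5 − 4 = 1, and the invariant factors of ∂_1 are all 1, so H_0 = Z.

H_0 = Z.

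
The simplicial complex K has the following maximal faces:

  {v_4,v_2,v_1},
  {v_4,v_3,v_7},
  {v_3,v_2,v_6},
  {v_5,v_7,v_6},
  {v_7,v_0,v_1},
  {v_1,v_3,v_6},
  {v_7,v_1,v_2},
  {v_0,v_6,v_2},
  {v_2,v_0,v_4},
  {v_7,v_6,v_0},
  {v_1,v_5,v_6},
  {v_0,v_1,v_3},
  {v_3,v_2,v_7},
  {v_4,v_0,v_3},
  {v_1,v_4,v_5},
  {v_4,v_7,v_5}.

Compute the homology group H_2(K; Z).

Fix the vertex order v_0 < v_1 < v_2 < v_3 < v_4 < v_5 < v_6 < v_7 and write every simplex with vertices in increasing order. Then dim K = 2 and the simplices of K are:

  0-simplices (8): [v_0], [v_1], [v_2], [v_3], [v_4], [v_5], [v_6], [v_7]
  1-simplices (24): (24 of them)
  2-simplices (16): (16 of them)

so the chain groups are C_0 ≅ Z^8, C_1 ≅ Z^24, C_2 ≅ Z^16.

The boundary map ∂_1: C_1 → C_0 sends each edge [p,q] (with p < q) to q − p. For instance
  ∂[v_2,v_3] = [v_3] − [v_2].
The 8×24 boundary matrix has rank 7 and Smith normal form diag(1,1,1,1,1,1,1).

∂_2: C_2 → C_1 maps a triangle to the signed sum of its edges. For instance
  ∂[v_1,v_5,v_6] = [v_5,v_6] − [v_1,v_6] + [v_1,v_5],
  ∂[v_1,v_2,v_4] = [v_2,v_4] − [v_1,v_4] + [v_1,v_2].
As a 24×16 matrix over Z this has rank 15, with invariant factors (1,1,1,1,1,1,1,1,1,1,1,1,1,1,1).

From H_k ≅ ker(∂_k) / im(∂_{k+1}) we obtain:

  H_2: rank ker ∂_2 − rank ∂_3 = (16 − 15) − 0 = 1, and there is no ∂_3, so H_2 = Z.

(K is a triangulation of the torus T^2.)

H_2 = Z.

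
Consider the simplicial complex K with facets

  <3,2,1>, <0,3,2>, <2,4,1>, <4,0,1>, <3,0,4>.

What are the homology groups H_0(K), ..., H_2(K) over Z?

Take the total order 0 < 1 < 2 < 3 < 4 on the vertex set. Then K (dimension 2) consists of the simplices:

  0-simplices (5): [0], [1], [2], [3], [4]
  1-simplices (10): [0,1], [0,2], [0,3], [0,4], [1,2], [1,3], [1,4], [2,3], [2,4], [3,4]
  2-simplices (5): [0,1,4], [0,2,3], [0,3,4], [1,2,3], [1,2,4]

Hence C_0 ≅ Z^5, C_1 ≅ Z^10, C_2 ≅ Z^5.

The boundary map ∂_1: C_1 → C_0 sends each edge [p,q] (with p < q) to q − p. For instance
  ∂[1,2] = [2] − [1].
The resulting 5×10 matrix has rank 4, and its Smith normal form has invariant factors (1,1,1,1).

∂_2: C_2 → C_1 acts by ∂[p,q,r] = [q,r] − [p,r] + [p,q]. For instance
  ∂[0,1,4] = [1,4] − [0,4] + [0,1],
  ∂[0,3,4] = [3,4] − [0,4] + [0,3].
The resulting 10×5 matrix has rank 5, and its Smith normal form has invariant factors (1,1,1,1,1).

Now H_k = ker ∂_k / im ∂_{k+1}, so:

  H_0: rank C_0 − rank ∂_1 = 5 − 4 = 1, and the invariant factors of ∂_1 are all 1, so H_0 ≅ Z.
  H_1: rank ker ∂_1 − rank ∂_2 = (10 − 4) − 5 = 1, and the invariant factors of ∂_2 are all 1, so H_1 ≅ Z.
  H_2: rank ker ∂_2 − rank ∂_3 = (5 − 5) − 0 = 0, and there is no ∂_3, so H_2 ≅ 0.

(K is a triangulation of the Möbius band.)

H_0 ≅ Z,  H_1 ≅ Z,  H_2 = 0.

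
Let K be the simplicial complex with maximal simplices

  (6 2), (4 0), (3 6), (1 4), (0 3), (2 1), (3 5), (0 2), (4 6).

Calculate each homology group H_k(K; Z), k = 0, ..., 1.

H_0 ≅ Z,  H_1 ≅ Z^3.

Take the total order 0 < 1 < 2 < 3 < 4 < 5 < 6 on the vertex set. Then K (dimension 1) consists of the simplices:

  0-simplices (7): [0], [1], [2], [3], [4], [5], [6]
  1-simplices (9): [0,2], [0,3], [0,4], [1,2], [1,4], [2,6], [3,5], [3,6], [4,6]

so the chain groups are C_0 ≅ Z^7, C_1 ≅ Z^9.

Boundary ∂_1: C_1 → C_0 sends each edge [p,q] (with p < q) to q − p. For instance
  ∂[3,6] = [6] − [3].
The resulting 7×9 matrix has rank 6, and its Smith normal form has invariant factors (1,1,1,1,1,1).

Now H_k = ker ∂_k / im ∂_{k+1}, so:

  H_0: rank C_0 − rank ∂_1 = 7 − 6 = 1, and the invariant factors of ∂_1 are all 1, so H_0 ≅ Z.
  H_1: rank ker ∂_1 − rank ∂_2 = (9 − 6) − 0 = 3, and there is no ∂_2, so H_1 ≅ Z^3.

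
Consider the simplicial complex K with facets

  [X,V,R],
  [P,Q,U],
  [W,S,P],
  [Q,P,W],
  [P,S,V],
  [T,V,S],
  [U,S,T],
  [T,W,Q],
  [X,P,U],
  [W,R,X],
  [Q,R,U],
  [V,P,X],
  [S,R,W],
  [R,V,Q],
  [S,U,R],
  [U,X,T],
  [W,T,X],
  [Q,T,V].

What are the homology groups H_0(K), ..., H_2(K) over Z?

Order the vertices as P < Q < R < S < T < U < V < W < X. Listing each simplex with vertices in this order, K has dimension 2 with simplices:

  0-simplices (9): P, Q, R, S, T, U, V, W, X
  1-simplices (27): PQ, PS, PU, PV, PW, PX, QR, QT, QU, QV, QW, RS, RU, RV, RW, RX, ST, SU, SV, SW, TU, TV, TW, TX, UX, VX, WX
  2-simplices (18): PQU, PQW, PSV, PSW, PUX, PVX, QRU, QRV, QTV, QTW, RSU, RSW, RVX, RWX, STU, STV, TUX, TWX

so the chain groups are C_0 ≅ Z^9, C_1 ≅ Z^27, C_2 ≅ Z^18.

∂_1: C_1 → C_0 maps an edge to its endpoints' difference, ∂[p,q] = q − p.
This gives a 9×27 integer matrix of rank 8; reducing to Smith normal form yields diagonal entries (1,1,1,1,1,1,1,1).

∂_2: C_2 → C_1 sends each 2-simplex [p,q,r] to [q,r] − [p,r] + [p,q]. For instance
  ∂RSW = SW − RW + RS,
  ∂STV = TV − SV + ST.
As a 27×18 matrix over Z this has rank 17, with invariant factors (1,1,1,1,1,1,1,1,1,1,1,1,1,1,1,1,1).

Reading off H_k = ker ∂_k / im ∂_{k+1}:

  H_0: rank C_0 − rank ∂_1 = 9 − 8 = 1, and the invariant factors of ∂_1 are all 1, so H_0 ≅ Z.
  H_1: rank ker ∂_1 − rank ∂_2 = (27 − 8) − 17 = 2, and the invariant factors of ∂_2 are all 1, so H_1 ≅ Z^2.
  H_2: rank ker ∂_2 − rank ∂_3 = (18 − 17) − 0 = 1, and there is no ∂_3, so H_2 ≅ Z.

As a check, the Euler characteristic is 9 − 27 + 18 = 0, which agrees with 1 − 2 + 1 = 0.

H_0 ≅ Z,  H_1 ≅ Z^2,  H_2 ≅ Z.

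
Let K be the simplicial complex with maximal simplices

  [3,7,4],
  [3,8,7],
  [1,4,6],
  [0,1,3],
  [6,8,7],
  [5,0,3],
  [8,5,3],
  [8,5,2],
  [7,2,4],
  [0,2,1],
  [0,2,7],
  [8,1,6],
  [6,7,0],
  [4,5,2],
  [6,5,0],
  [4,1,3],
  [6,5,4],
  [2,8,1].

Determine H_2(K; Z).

H_2 ≅ Z.

Take the total order 0 < 1 < 2 < 3 < 4 < 5 < 6 < 7 < 8 on the vertex set. Then K (dimension 2) consists of the simplices:

  0-simplices (9): [0], [1], [2], [3], [4], [5], [6], [7], [8]
  1-simplices (27): (27 of them)
  2-simplices (18): [0,1,2], [0,1,3], [0,2,7], [0,3,5], [0,5,6], [0,6,7], [1,2,8], [1,3,4], [1,4,6], [1,6,8], [2,4,5], [2,4,7], [2,5,8], [3,4,7], [3,5,8], [3,7,8], [4,5,6], [6,7,8]

giving chain groups C_0 ≅ Z^9, C_1 ≅ Z^27, C_2 ≅ Z^18.

∂_1: C_1 → C_0 maps an edge to its endpoints' difference, ∂[p,q] = q − p.
This gives a 9×27 integer matrix of rank 8; reducing to Smith normal form yields diagonal entries (1,1,1,1,1,1,1,1).

The boundary map ∂_2: C_2 → C_1 acts by ∂[p,q,r] = [q,r] − [p,r] + [p,q]. For instance
  ∂[1,2,8] = [2,8] − [1,8] + [1,2],
  ∂[0,2,7] = [2,7] − [0,7] + [0,2].
The 27×18 boundary matrix has rank 17 and Smith normal form diag(1,1,1,1,1,1,1,1,1,1,1,1,1,1,1,1,1).

Computing H_k = (kernel of ∂_k) / (image of ∂_{k+1}):

  H_2: rank ker ∂_2 − rank ∂_3 = (18 − 17) − 0 = 1, and there is no ∂_3, so H_2 ≅ Z.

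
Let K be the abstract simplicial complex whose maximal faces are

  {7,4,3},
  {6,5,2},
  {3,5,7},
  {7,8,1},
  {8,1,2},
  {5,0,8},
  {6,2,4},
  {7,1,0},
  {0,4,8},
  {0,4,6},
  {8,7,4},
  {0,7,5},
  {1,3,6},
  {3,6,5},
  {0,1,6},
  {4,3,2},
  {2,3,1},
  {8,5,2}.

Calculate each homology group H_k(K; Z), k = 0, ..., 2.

H_0 = Z,  H_1 = Z ⊕ Z/2Z,  H_2 = 0.

We work with the vertex ordering 0 < 1 < 2 < 3 < 4 < 5 < 6 < 7 < 8. The simplices of K, each written with vertices in increasing order, are:

  0-simplices (9): [0], [1], [2], [3], [4], [5], [6], [7], [8]
  1-simplices (27): (27 of them)
  2-simplices (18): [0,1,6], [0,1,7], [0,4,6], [0,4,8], [0,5,7], [0,5,8], [1,2,3], [1,2,8], [1,3,6], [1,7,8], [2,3,4], [2,4,6], [2,5,6], [2,5,8], [3,4,7], [3,5,6], [3,5,7], [4,7,8]

so the chain groups are C_0 ≅ Z^9, C_1 ≅ Z^27, C_2 ≅ Z^18.

Boundary ∂_1: C_1 → C_0 sends each edge [p,q] (with p < q) to q − p.
As a 9×27 matrix over Z this has rank 8, with invariant factors (1,1,1,1,1,1,1,1).

The boundary map ∂_2: C_2 → C_1 acts by ∂[p,q,r] = [q,r] − [p,r] + [p,q]. For instance
  ∂[3,4,7] = [4,7] − [3,7] + [3,4],
  ∂[1,2,3] = [2,3] − [1,3] + [1,2].
As a 27×18 matrix over Z this has rank 18, with invariant factors (1,1,1,1,1,1,1,1,1,1,1,1,1,1,1,1,1,2).

Reading off H_k = ker ∂_k / im ∂_{k+1}:

  H_0: rank C_0 − rank ∂_1 = 9 − 8 = 1, and the invariant factors of ∂_1 are all 1, so H_0 ≅ Z.
  H_1: rank ker ∂_1 − rank ∂_2 = (27 − 8) − 18 = 1, and ∂_2 has invariant factor 2 > 1, so H_1 ≅ Z ⊕ Z/2Z.
  H_2: rank ker ∂_2 − rank ∂_3 = (18 − 18) − 0 = 0, and there is no ∂_3, so H_2 ≅ 0.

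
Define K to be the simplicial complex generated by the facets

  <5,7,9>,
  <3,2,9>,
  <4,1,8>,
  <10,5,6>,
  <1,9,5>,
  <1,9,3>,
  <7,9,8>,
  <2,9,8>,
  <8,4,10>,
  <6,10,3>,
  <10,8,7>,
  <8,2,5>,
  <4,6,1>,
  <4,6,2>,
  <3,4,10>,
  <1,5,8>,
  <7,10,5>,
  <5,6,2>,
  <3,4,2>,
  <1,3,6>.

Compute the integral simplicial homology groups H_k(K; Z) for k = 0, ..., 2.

K has 10 vertices, 30 edges, 20 triangles.
rank ∂_0 = 0, rank ∂_1 = 9 ⇒ b_0 = 10 − 0 − 9 = 1; all invariant factors of ∂_1 are 1 so no torsion. So H_0 = Z.
rank ∂_1 = 9, rank ∂_2 = 20 ⇒ b_1 = 30 − 9 − 20 = 1; ∂_2 has invariant factor(s) [2] giving torsion. So H_1 = Z × Z/2.
rank ∂_2 = 20, rank ∂_3 = 0 ⇒ b_2 = 20 − 20 − 0 = 0. So H_2 = 0.

H_0 = Z,  H_1 = Z × Z/2,  H_2 = 0.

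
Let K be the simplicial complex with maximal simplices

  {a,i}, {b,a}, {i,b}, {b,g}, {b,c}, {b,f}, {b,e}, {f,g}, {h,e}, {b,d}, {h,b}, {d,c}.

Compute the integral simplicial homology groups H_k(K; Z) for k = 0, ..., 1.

Order the vertices as a < b < c < d < e < f < g < h < i. Listing each simplex with vertices in this order, K has dimension 1 with simplices:

  0-simplices (9): a, b, c, d, e, f, g, h, i
  1-simplices (12): ab, ai, bc, bd, be, bf, bg, bh, bi, cd, eh, fg

Hence C_0 ≅ Z^9, C_1 ≅ Z^12.

∂_1: C_1 → C_0 is given by ∂[p,q] = [q] − [p]. For instance
  ∂ab = b − a.
This gives a 9×12 integer matrix of rank 8; reducing to Smith normal form yields diagonal entries (1,1,1,1,1,1,1,1).

Now H_k = ker ∂_k / im ∂_{k+1}, so:

  H_0: rank C_0 − rank ∂_1 = 9 − 8 = 1, and the invariant factors of ∂_1 are all 1, so H_0 = Z.
  H_1: rank ker ∂_1 − rank ∂_2 = (12 − 8) − 0 = 4, and there is no ∂_2, so H_1 = Z^4.

As a check, the Euler characteristic is 9 − 12 = -3, which agrees with 1 − 4 = -3.

H_0 ≅ Z,  H_1 ≅ Z^4.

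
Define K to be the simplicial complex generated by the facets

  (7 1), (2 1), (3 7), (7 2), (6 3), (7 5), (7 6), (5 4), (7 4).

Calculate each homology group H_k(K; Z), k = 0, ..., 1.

H_0 ≅ Z,  H_1 ≅ Z^3.

Order the vertices as 1 < 2 < 3 < 4 < 5 < 6 < 7. Listing each simplex with vertices in this order, K has dimension 1 with simplices:

  0-simplices (7): [1], [2], [3], [4], [5], [6], [7]
  1-simplices (9): [1,2], [1,7], [2,7], [3,6], [3,7], [4,5], [4,7], [5,7], [6,7]

Hence C_0 ≅ Z^7, C_1 ≅ Z^9.

The boundary map ∂_1: C_1 → C_0 is given by ∂[p,q] = [q] − [p].
This gives a 7×9 integer matrix of rank 6; reducing to Smith normal form yields diagonal entries (1,1,1,1,1,1).

From H_k ≅ ker(∂_k) / im(∂_{k+1}) we obtain:

  H_0: rank C_0 − rank ∂_1 = 7 − 6 = 1, and the invariant factors of ∂_1 are all 1, so H_0 = Z.
  H_1: rank ker ∂_1 − rank ∂_2 = (9 − 6) − 0 = 3, and there is no ∂_2, so H_1 = Z^3.

As a check, the Euler characteristic is 7 − 9 = -2, which agrees with 1 − 3 = -2.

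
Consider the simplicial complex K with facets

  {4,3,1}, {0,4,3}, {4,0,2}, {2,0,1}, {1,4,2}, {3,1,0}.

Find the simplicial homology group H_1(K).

H_1 = 0.

Take the total order 0 < 1 < 2 < 3 < 4 on the vertex set. Then K (dimension 2) consists of the simplices:

  0-simplices (5): [0], [1], [2], [3], [4]
  1-simplices (9): [0,1], [0,2], [0,3], [0,4], [1,2], [1,3], [1,4], [2,4], [3,4]
  2-simplices (6): [0,1,2], [0,1,3], [0,2,4], [0,3,4], [1,2,4], [1,3,4]

so the chain groups are C_0 ≅ Z^5, C_1 ≅ Z^9, C_2 ≅ Z^6.

∂_1: C_1 → C_0 sends each edge [p,q] (with p < q) to q − p. For instance
  ∂[0,3] = [3] − [0].
The 5×9 boundary matrix has rank 4 and Smith normal form diag(1,1,1,1).

∂_2: C_2 → C_1 acts by ∂[p,q,r] = [q,r] − [p,r] + [p,q]. For instance
  ∂[0,3,4] = [3,4] − [0,4] + [0,3],
  ∂[1,3,4] = [3,4] − [1,4] + [1,3].
As a 9×6 matrix over Z this has rank 5, with invariant factors (1,1,1,1,1).

From H_k ≅ ker(∂_k) / im(∂_{k+1}) we obtain:

  H_1: rank ker ∂_1 − rank ∂_2 = (9 − 4) − 5 = 0, and the invariant factors of ∂_2 are all 1, so H_1 = 0.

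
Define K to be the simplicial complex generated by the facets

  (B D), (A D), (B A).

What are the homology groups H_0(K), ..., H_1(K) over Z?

H_0 ≅ Z,  H_1 ≅ Z.

Fix the vertex order A < B < D and write every simplex with vertices in increasing order. Then dim K = 1 and the simplices of K are:

  0-simplices (3): A, B, D
  1-simplices (3): AB, AD, BD

Hence C_0 ≅ Z^3, C_1 ≅ Z^3.

∂_1: C_1 → C_0 is given by ∂[p,q] = [q] − [p]. For instance
  ∂AB = B − A.
The 3×3 boundary matrix has rank 2 and Smith normal form diag(1,1).

From H_k ≅ ker(∂_k) / im(∂_{k+1}) we obtain:

  H_0: rank C_0 − rank ∂_1 = 3 − 2 = 1, and the invariant factors of ∂_1 are all 1, so H_0 = Z.
  H_1: rank ker ∂_1 − rank ∂_2 = (3 − 2) − 0 = 1, and there is no ∂_2, so H_1 = Z.

As a check, the Euler characteristic is 3 − 3 = 0, which agrees with 1 − 1 = 0.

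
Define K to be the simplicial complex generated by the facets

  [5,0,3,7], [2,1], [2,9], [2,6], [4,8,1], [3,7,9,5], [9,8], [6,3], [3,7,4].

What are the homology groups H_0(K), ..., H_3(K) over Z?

We work with the vertex ordering 0 < 1 < 2 < 3 < 4 < 5 < 6 < 7 < 8 < 9. The simplices of K, each written with vertices in increasing order, are:

  0-simplices (10): [0], [1], [2], [3], [4], [5], [6], [7], [8], [9]
  1-simplices (19): [0,3], [0,5], [0,7], [1,2], [1,4], [1,8], [2,6], [2,9], [3,4], [3,5], [3,6], [3,7], [3,9], [4,7], [4,8], [5,7], [5,9], [7,9], [8,9]
  2-simplices (9): [0,3,5], [0,3,7], [0,5,7], [1,4,8], [3,4,7], [3,5,7], [3,5,9], [3,7,9], [5,7,9]
  3-simplices (2): [0,3,5,7], [3,5,7,9]

so the chain groups are C_0 ≅ Z^10, C_1 ≅ Z^19, C_2 ≅ Z^9, C_3 ≅ Z^2.

Boundary ∂_1: C_1 → C_0 sends each edge [p,q] (with p < q) to q − p. For instance
  ∂[5,9] = [9] − [5].
The resulting 10×19 matrix has rank 9, and its Smith normal form has invariant factors (1,1,1,1,1,1,1,1,1).

Boundary ∂_2: C_2 → C_1 sends each 2-simplex [p,q,r] to [q,r] − [p,r] + [p,q]. For instance
  ∂[0,5,7] = [5,7] − [0,7] + [0,5],
  ∂[3,4,7] = [4,7] − [3,7] + [3,4].
This gives a 19×9 integer matrix of rank 7; reducing to Smith normal form yields diagonal entries (1,1,1,1,1,1,1).

Boundary ∂_3: C_3 → C_2 sends each 3-simplex σ to the alternating sum Σ_i (−1)^i (σ with its i-th vertex removed). For instance
  ∂[3,5,7,9] = [5,7,9] − [3,7,9] + [3,5,9] − [3,5,7],
  ∂[0,3,5,7] = [3,5,7] − [0,5,7] + [0,3,7] − [0,3,5].
As a 9×2 matrix over Z this has rank 2, with invariant factors (1,1).

From H_k ≅ ker(∂_k) / im(∂_{k+1}) we obtain:

  H_0: rank C_0 − rank ∂_1 = 10 − 9 = 1, and the invariant factors of ∂_1 are all 1, so H_0 = Z.
  H_1: rank ker ∂_1 − rank ∂_2 = (19 − 9) − 7 = 3, and the invariant factors of ∂_2 are all 1, so H_1 = Z^3.
  H_2: rank ker ∂_2 − rank ∂_3 = (9 − 7) − 2 = 0, and the invariant factors of ∂_3 are all 1, so H_2 = 0.
  H_3: rank ker ∂_3 − rank ∂_4 = (2 − 2) − 0 = 0, and there is no ∂_4, so H_3 = 0.

H_0 = Z,  H_1 = Z^3,  H_2 = 0,  H_3 = 0.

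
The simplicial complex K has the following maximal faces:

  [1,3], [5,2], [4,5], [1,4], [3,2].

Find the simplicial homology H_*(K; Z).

K has 5 vertices, 5 edges.
rank ∂_0 = 0, rank ∂_1 = 4 ⇒ b_0 = 5 − 0 − 4 = 1; all invariant factors of ∂_1 are 1 so no torsion. So H_0 ≅ Z.
rank ∂_1 = 4, rank ∂_2 = 0 ⇒ b_1 = 5 − 4 − 0 = 1. So H_1 ≅ Z.

H_0 = Z,  H_1 = Z.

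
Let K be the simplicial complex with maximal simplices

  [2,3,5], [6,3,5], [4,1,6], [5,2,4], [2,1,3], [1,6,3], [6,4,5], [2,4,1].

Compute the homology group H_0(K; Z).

We work with the vertex ordering 1 < 2 < 3 < 4 < 5 < 6. The simplices of K, each written with vertices in increasing order, are:

  0-simplices (6): [1], [2], [3], [4], [5], [6]
  1-simplices (12): [1,2], [1,3], [1,4], [1,6], [2,3], [2,4], [2,5], [3,5], [3,6], [4,5], [4,6], [5,6]
  2-simplices (8): [1,2,3], [1,2,4], [1,3,6], [1,4,6], [2,3,5], [2,4,5], [3,5,6], [4,5,6]

so the chain groups are C_0 ≅ Z^6, C_1 ≅ Z^12, C_2 ≅ Z^8.

The boundary map ∂_1: C_1 → C_0 is given by ∂[p,q] = [q] − [p]. For instance
  ∂[5,6] = [6] − [5].
This gives a 6×12 integer matrix of rank 5; reducing to Smith normal form yields diagonal entries (1,1,1,1,1).

The boundary map ∂_2: C_2 → C_1 maps a triangle to the signed sum of its edges. For instance
  ∂[1,4,6] = [4,6] − [1,6] + [1,4],
  ∂[2,4,5] = [4,5] − [2,5] + [2,4].
The 12×8 boundary matrix has rank 7 and Smith normal form diag(1,1,1,1,1,1,1).

Now H_k = ker ∂_k / im ∂_{k+1}, so:

  H_0: rank C_0 − rank ∂_1 = 6 − 5 = 1, and the invariant factors of ∂_1 are all 1, so H_0 ≅ Z.

H_0 ≅ Z.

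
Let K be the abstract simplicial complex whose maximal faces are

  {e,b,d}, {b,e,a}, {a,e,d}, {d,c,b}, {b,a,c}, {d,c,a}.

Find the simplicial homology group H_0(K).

Fix the vertex order a < b < c < d < e and write every simplex with vertices in increasing order. Then dim K = 2 and the simplices of K are:

  0-simplices (5): a, b, c, d, e
  1-simplices (9): ab, ac, ad, ae, bc, bd, be, cd, de
  2-simplices (6): abc, abe, acd, ade, bcd, bde

giving chain groups C_0 ≅ Z^5, C_1 ≅ Z^9, C_2 ≅ Z^6.

∂_1: C_1 → C_0 maps an edge to its endpoints' difference, ∂[p,q] = q − p.
This gives a 5×9 integer matrix of rank 4; reducing to Smith normal form yields diagonal entries (1,1,1,1).

The boundary map ∂_2: C_2 → C_1 maps a triangle to the signed sum of its edges. For instance
  ∂ade = de − ae + ad,
  ∂abe = be − ae + ab.
The 9×6 boundary matrix has rank 5 and Smith normal form diag(1,1,1,1,1).

Reading off H_k = ker ∂_k / im ∂_{k+1}:

  H_0: rank C_0 − rank ∂_1 = 5 − 4 = 1, and the invariant factors of ∂_1 are all 1, so H_0 ≅ Z.

H_0 ≅ Z.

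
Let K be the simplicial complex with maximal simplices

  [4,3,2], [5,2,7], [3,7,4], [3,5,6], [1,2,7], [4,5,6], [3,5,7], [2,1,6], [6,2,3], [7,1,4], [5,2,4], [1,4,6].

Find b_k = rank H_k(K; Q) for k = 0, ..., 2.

Order the vertices as 1 < 2 < 3 < 4 < 5 < 6 < 7. Listing each simplex with vertices in this order, K has dimension 2 with simplices:

  0-simplices (7): [1], [2], [3], [4], [5], [6], [7]
  1-simplices (18): [1,2], [1,4], [1,6], [1,7], [2,3], [2,4], [2,5], [2,6], [2,7], [3,4], [3,5], [3,6], [3,7], [4,5], [4,6], [4,7], [5,6], [5,7]
  2-simplices (12): [1,2,6], [1,2,7], [1,4,6], [1,4,7], [2,3,4], [2,3,6], [2,4,5], [2,5,7], [3,4,7], [3,5,6], [3,5,7], [4,5,6]

so the chain groups are C_0 ≅ Z^7, C_1 ≅ Z^18, C_2 ≅ Z^12.

Boundary ∂_1: C_1 → C_0 maps an edge to its endpoints' difference, ∂[p,q] = q − p. For instance
  ∂[5,6] = [6] − [5].
This gives a 7×18 integer matrix of rank 6; reducing to Smith normal form yields diagonal entries (1,1,1,1,1,1).

∂_2: C_2 → C_1 maps a triangle to the signed sum of its edges. For instance
  ∂[1,2,7] = [2,7] − [1,7] + [1,2],
  ∂[1,4,6] = [4,6] − [1,6] + [1,4].
The 18×12 boundary matrix has rank 12 and Smith normal form diag(1,1,1,1,1,1,1,1,1,1,1,2).

Now H_k = ker ∂_k / im ∂_{k+1}, so:

  H_0: rank C_0 − rank ∂_1 = 7 − 6 = 1, and the invariant factors of ∂_1 are all 1, so H_0 = Z.
  H_1: rank ker ∂_1 − rank ∂_2 = (18 − 6) − 12 = 0, and ∂_2 has invariant factor 2 > 1, so H_1 = Z/2.
  H_2: rank ker ∂_2 − rank ∂_3 = (12 − 12) − 0 = 0, and there is no ∂_3, so H_2 = 0.

Hence the Betti numbers are b_0 = 1, b_1 = 0, b_2 = 0.

b_0 = 1, b_1 = 0, b_2 = 0.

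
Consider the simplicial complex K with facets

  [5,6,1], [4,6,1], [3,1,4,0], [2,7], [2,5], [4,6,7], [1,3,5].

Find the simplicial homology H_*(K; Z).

H_0 ≅ Z,  H_1 ≅ Z,  H_2 = 0,  H_3 = 0.

Take the total order 0 < 1 < 2 < 3 < 4 < 5 < 6 < 7 on the vertex set. Then K (dimension 3) consists of the simplices:

  0-simplices (8): [0], [1], [2], [3], [4], [5], [6], [7]
  1-simplices (15): [0,1], [0,3], [0,4], [1,3], [1,4], [1,5], [1,6], [2,5], [2,7], [3,4], [3,5], [4,6], [4,7], [5,6], [6,7]
  2-simplices (8): [0,1,3], [0,1,4], [0,3,4], [1,3,4], [1,3,5], [1,4,6], [1,5,6], [4,6,7]
  3-simplices (1): [0,1,3,4]

Hence C_0 ≅ Z^8, C_1 ≅ Z^15, C_2 ≅ Z^8, C_3 ≅ Z^1.

∂_1: C_1 → C_0 maps an edge to its endpoints' difference, ∂[p,q] = q − p. For instance
  ∂[1,5] = [5] − [1].
This gives a 8×15 integer matrix of rank 7; reducing to Smith normal form yields diagonal entries (1,1,1,1,1,1,1).

∂_2: C_2 → C_1 maps a triangle to the signed sum of its edges. For instance
  ∂[1,3,4] = [3,4] − [1,4] + [1,3],
  ∂[0,1,4] = [1,4] − [0,4] + [0,1].
The 15×8 boundary matrix has rank 7 and Smith normal form diag(1,1,1,1,1,1,1).

Boundary ∂_3: C_3 → C_2 sends each 3-simplex σ to the alternating sum Σ_i (−1)^i (σ with its i-th vertex removed). For instance
  ∂[0,1,3,4] = [1,3,4] − [0,3,4] + [0,1,4] − [0,1,3].
The 8×1 boundary matrix has rank 1 and Smith normal form diag(1).

Now H_k = ker ∂_k / im ∂_{k+1}, so:

  H_0: rank C_0 − rank ∂_1 = 8 − 7 = 1, and the invariant factors of ∂_1 are all 1, so H_0 ≅ Z.
  H_1: rank ker ∂_1 − rank ∂_2 = (15 − 7) − 7 = 1, and the invariant factors of ∂_2 are all 1, so H_1 ≅ Z.
  H_2: rank ker ∂_2 − rank ∂_3 = (8 − 7) − 1 = 0, and the invariant factors of ∂_3 are all 1, so H_2 ≅ 0.
  H_3: rank ker ∂_3 − rank ∂_4 = (1 − 1) − 0 = 0, and there is no ∂_4, so H_3 ≅ 0.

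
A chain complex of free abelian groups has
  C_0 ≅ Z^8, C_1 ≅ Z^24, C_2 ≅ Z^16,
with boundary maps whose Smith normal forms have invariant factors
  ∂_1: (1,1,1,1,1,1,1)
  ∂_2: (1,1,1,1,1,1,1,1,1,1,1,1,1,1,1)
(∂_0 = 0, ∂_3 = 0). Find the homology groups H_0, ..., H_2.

H_0: b_0 = 8 − 0 − 7 = 1; torsion from ∂_1 factors > 1: none. So H_0 = Z.
H_1: b_1 = 24 − 7 − 15 = 2; torsion from ∂_2 factors > 1: none. So H_1 = Z^2.
H_2: b_2 = 16 − 15 − 0 = 1; torsion from ∂_3 factors > 1: none. So H_2 = Z.

H_0 = Z,  H_1 = Z^2,  H_2 = Z.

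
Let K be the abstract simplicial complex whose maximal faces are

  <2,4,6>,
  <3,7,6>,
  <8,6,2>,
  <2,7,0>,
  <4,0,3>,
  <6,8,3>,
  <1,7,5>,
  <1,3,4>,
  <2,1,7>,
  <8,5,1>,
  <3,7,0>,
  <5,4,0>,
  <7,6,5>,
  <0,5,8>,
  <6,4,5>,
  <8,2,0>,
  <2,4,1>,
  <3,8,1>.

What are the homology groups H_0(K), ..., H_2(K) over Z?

H_0 = Z,  H_1 = Z^2,  H_2 = Z.

Fix the vertex order 0 < 1 < 2 < 3 < 4 < 5 < 6 < 7 < 8 and write every simplex with vertices in increasing order. Then dim K = 2 and the simplices of K are:

  0-simplices (9): [0], [1], [2], [3], [4], [5], [6], [7], [8]
  1-simplices (27): (27 of them)
  2-simplices (18): [0,2,7], [0,2,8], [0,3,4], [0,3,7], [0,4,5], [0,5,8], [1,2,4], [1,2,7], [1,3,4], [1,3,8], [1,5,7], [1,5,8], [2,4,6], [2,6,8], [3,6,7], [3,6,8], [4,5,6], [5,6,7]

Hence C_0 ≅ Z^9, C_1 ≅ Z^27, C_2 ≅ Z^18.

Boundary ∂_1: C_1 → C_0 is given by ∂[p,q] = [q] − [p].
The 9×27 boundary matrix has rank 8 and Smith normal form diag(1,1,1,1,1,1,1,1).

The boundary map ∂_2: C_2 → C_1 acts by ∂[p,q,r] = [q,r] − [p,r] + [p,q]. For instance
  ∂[0,3,4] = [3,4] − [0,4] + [0,3],
  ∂[3,6,7] = [6,7] − [3,7] + [3,6].
As a 27×18 matrix over Z this has rank 17, with invariant factors (1,1,1,1,1,1,1,1,1,1,1,1,1,1,1,1,1).

Reading off H_k = ker ∂_k / im ∂_{k+1}:

  H_0: rank C_0 − rank ∂_1 = 9 − 8 = 1, and the invariant factors of ∂_1 are all 1, so H_0 = Z.
  H_1: rank ker ∂_1 − rank ∂_2 = (27 − 8) − 17 = 2, and the invariant factors of ∂_2 are all 1, so H_1 = Z^2.
  H_2: rank ker ∂_2 − rank ∂_3 = (18 − 17) − 0 = 1, and there is no ∂_3, so H_2 = Z.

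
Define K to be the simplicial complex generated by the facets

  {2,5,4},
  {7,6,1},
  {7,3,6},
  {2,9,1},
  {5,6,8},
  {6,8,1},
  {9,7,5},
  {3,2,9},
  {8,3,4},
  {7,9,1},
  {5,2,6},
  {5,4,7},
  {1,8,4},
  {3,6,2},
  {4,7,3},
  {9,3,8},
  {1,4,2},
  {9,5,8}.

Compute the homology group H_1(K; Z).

H_1 ≅ Z^2.

Take the total order 1 < 2 < 3 < 4 < 5 < 6 < 7 < 8 < 9 on the vertex set. Then K (dimension 2) consists of the simplices:

  0-simplices (9): [1], [2], [3], [4], [5], [6], [7], [8], [9]
  1-simplices (27): (27 of them)
  2-simplices (18): [1,2,4], [1,2,9], [1,4,8], [1,6,7], [1,6,8], [1,7,9], [2,3,6], [2,3,9], [2,4,5], [2,5,6], [3,4,7], [3,4,8], [3,6,7], [3,8,9], [4,5,7], [5,6,8], [5,7,9], [5,8,9]

Hence C_0 ≅ Z^9, C_1 ≅ Z^27, C_2 ≅ Z^18.

Boundary ∂_1: C_1 → C_0 is given by ∂[p,q] = [q] − [p].
The resulting 9×27 matrix has rank 8, and its Smith normal form has invariant factors (1,1,1,1,1,1,1,1).

The boundary map ∂_2: C_2 → C_1 acts by ∂[p,q,r] = [q,r] − [p,r] + [p,q]. For instance
  ∂[5,7,9] = [7,9] − [5,9] + [5,7],
  ∂[2,5,6] = [5,6] − [2,6] + [2,5].
This gives a 27×18 integer matrix of rank 17; reducing to Smith normal form yields diagonal entries (1,1,1,1,1,1,1,1,1,1,1,1,1,1,1,1,1).

Reading off H_k = ker ∂_k / im ∂_{k+1}:

  H_1: rank ker ∂_1 − rank ∂_2 = (27 − 8) − 17 = 2, and the invariant factors of ∂_2 are all 1, so H_1 ≅ Z^2.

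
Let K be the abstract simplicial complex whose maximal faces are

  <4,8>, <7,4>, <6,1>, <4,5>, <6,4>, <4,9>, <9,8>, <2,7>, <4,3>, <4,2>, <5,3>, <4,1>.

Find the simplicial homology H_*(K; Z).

H_0 ≅ Z,  H_1 ≅ Z^4.

Take the total order 1 < 2 < 3 < 4 < 5 < 6 < 7 < 8 < 9 on the vertex set. Then K (dimension 1) consists of the simplices:

  0-simplices (9): [1], [2], [3], [4], [5], [6], [7], [8], [9]
  1-simplices (12): [1,4], [1,6], [2,4], [2,7], [3,4], [3,5], [4,5], [4,6], [4,7], [4,8], [4,9], [8,9]

so the chain groups are C_0 ≅ Z^9, C_1 ≅ Z^12.

Boundary ∂_1: C_1 → C_0 sends each edge [p,q] (with p < q) to q − p.
The 9×12 boundary matrix has rank 8 and Smith normal form diag(1,1,1,1,1,1,1,1).

Reading off H_k = ker ∂_k / im ∂_{k+1}:

  H_0: rank C_0 − rank ∂_1 = 9 − 8 = 1, and the invariant factors of ∂_1 are all 1, so H_0 ≅ Z.
  H_1: rank ker ∂_1 − rank ∂_2 = (12 − 8) − 0 = 4, and there is no ∂_2, so H_1 ≅ Z^4.

(K is a triangulation of a wedge of 4 circles.)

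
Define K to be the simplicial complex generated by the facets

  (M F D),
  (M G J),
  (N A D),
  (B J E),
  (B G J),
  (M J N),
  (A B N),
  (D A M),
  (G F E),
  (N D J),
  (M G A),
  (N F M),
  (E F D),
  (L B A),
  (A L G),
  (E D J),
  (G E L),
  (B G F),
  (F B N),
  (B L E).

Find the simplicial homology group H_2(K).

H_2 = 0.

Take the total order A < B < D < E < F < G < J < L < M < N on the vertex set. Then K (dimension 2) consists of the simplices:

  0-simplices (10): A, B, D, E, F, G, J, L, M, N
  1-simplices (30): AB, AD, AG, AL, AM, AN, BE, BF, BG, BJ, BL, BN, DE, DF, DJ, DM, DN, EF, EG, EJ, EL, FG, FM, FN, GJ, GL, GM, JM, JN, MN
  2-simplices (20): ABL, ABN, ADM, ADN, AGL, AGM, BEJ, BEL, BFG, BFN, BGJ, DEF, DEJ, DFM, DJN, EFG, EGL, FMN, GJM, JMN

Hence C_0 ≅ Z^10, C_1 ≅ Z^30, C_2 ≅ Z^20.

The boundary map ∂_1: C_1 → C_0 maps an edge to its endpoints' difference, ∂[p,q] = q − p.
The resulting 10×30 matrix has rank 9, and its Smith normal form has invariant factors (1,1,1,1,1,1,1,1,1).

∂_2: C_2 → C_1 sends each 2-simplex [p,q,r] to [q,r] − [p,r] + [p,q]. For instance
  ∂DJN = JN − DN + DJ,
  ∂ABL = BL − AL + AB.
The 30×20 boundary matrix has rank 20 and Smith normal form diag(1,1,1,1,1,1,1,1,1,1,1,1,1,1,1,1,1,1,1,2).

From H_k ≅ ker(∂_k) / im(∂_{k+1}) we obtain:

  H_2: rank ker ∂_2 − rank ∂_3 = (20 − 20) − 0 = 0, and there is no ∂_3, so H_2 = 0.

(K is a triangulation of the Klein bottle.)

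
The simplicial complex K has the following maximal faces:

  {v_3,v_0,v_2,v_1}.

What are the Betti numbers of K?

b_0 = 1, b_1 = 0, b_2 = 0, b_3 = 0.

Fix the vertex order v_0 < v_1 < v_2 < v_3 and write every simplex with vertices in increasing order. Then dim K = 3 and the simplices of K are:

  0-simplices (4): [v_0], [v_1], [v_2], [v_3]
  1-simplices (6): [v_0,v_1], [v_0,v_2], [v_0,v_3], [v_1,v_2], [v_1,v_3], [v_2,v_3]
  2-simplices (4): [v_0,v_1,v_2], [v_0,v_1,v_3], [v_0,v_2,v_3], [v_1,v_2,v_3]
  3-simplices (1): [v_0,v_1,v_2,v_3]

Hence C_0 ≅ Z^4, C_1 ≅ Z^6, C_2 ≅ Z^4, C_3 ≅ Z^1.

The boundary map ∂_1: C_1 → C_0 maps an edge to its endpoints' difference, ∂[p,q] = q − p. For instance
  ∂[v_1,v_2] = [v_2] − [v_1].
This gives a 4×6 integer matrix of rank 3; reducing to Smith normal form yields diagonal entries (1,1,1).

Boundary ∂_2: C_2 → C_1 maps a triangle to the signed sum of its edges. For instance
  ∂[v_0,v_1,v_3] = [v_1,v_3] − [v_0,v_3] + [v_0,v_1],
  ∂[v_0,v_2,v_3] = [v_2,v_3] − [v_0,v_3] + [v_0,v_2].
As a 6×4 matrix over Z this has rank 3, with invariant factors (1,1,1).

The boundary map ∂_3: C_3 → C_2 sends each 3-simplex σ to the alternating sum Σ_i (−1)^i (σ with its i-th vertex removed). For instance
  ∂[v_0,v_1,v_2,v_3] = [v_1,v_2,v_3] − [v_0,v_2,v_3] + [v_0,v_1,v_3] − [v_0,v_1,v_2].
As a 4×1 matrix over Z this has rank 1, with invariant factors (1).

Reading off H_k = ker ∂_k / im ∂_{k+1}:

  H_0: rank C_0 − rank ∂_1 = 4 − 3 = 1, and the invariant factors of ∂_1 are all 1, so H_0 = Z.
  H_1: rank ker ∂_1 − rank ∂_2 = (6 − 3) − 3 = 0, and the invariant factors of ∂_2 are all 1, so H_1 = 0.
  H_2: rank ker ∂_2 − rank ∂_3 = (4 − 3) − 1 = 0, and the invariant factors of ∂_3 are all 1, so H_2 = 0.
  H_3: rank ker ∂_3 − rank ∂_4 = (1 − 1) − 0 = 0, and there is no ∂_4, so H_3 = 0.

As a check, the Euler characteristic is 4 − 6 + 4 − 1 = 1, which agrees with 1 − 0 + 0 − 0 = 1.
(K is a triangulation of the 3-simplex.)

Hence the Betti numbers are b_0 = 1, b_1 = 0, b_2 = 0, b_3 = 0.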